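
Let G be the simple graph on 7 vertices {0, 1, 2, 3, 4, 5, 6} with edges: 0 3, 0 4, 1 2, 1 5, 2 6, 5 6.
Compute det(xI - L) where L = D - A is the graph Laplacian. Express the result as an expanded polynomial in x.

x^7 - 12x^6 + 55x^5 - 120x^4 + 124x^3 - 48x^2

Each diagonal entry of L is the vertex degree and each off-diagonal entry is -1 where an edge is present, 0 otherwise; in the order [0, 1, 2, 3, 4, 5, 6] the diagonal is [2, 2, 2, 1, 1, 2, 2]. Computing det(xI - L) by cofactor expansion (or equivalently via sum-over-permutations) gives x^7 - 12x^6 + 55x^5 - 120x^4 + 124x^3 - 48x^2. The coefficient of x^6 equals -trace(L) = -12, matching the sum of degrees. The eigenvalues sum to 12, which equals trace(L) = 2|E|. There are 2 zeros in the spectrum, matching the 2 components.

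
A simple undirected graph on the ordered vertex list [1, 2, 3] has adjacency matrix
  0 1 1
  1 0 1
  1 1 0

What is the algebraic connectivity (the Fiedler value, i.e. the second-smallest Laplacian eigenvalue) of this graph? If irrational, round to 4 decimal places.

Reading degrees in the order [1, 2, 3] gives [2, 2, 2]; set D = diag(2, 2, 2) and form L = D - A. Computing the eigenvalues of L and sorting gives [0, 3, 3]. The Fiedler value lambda_2 = 3 is strictly positive, so the graph is connected. The largest eigenvalue, 3, is at most the vertex count 3. By the matrix-tree theorem the graph has (1/3) * product of the nonzero eigenvalues = 3 spanning trees.

3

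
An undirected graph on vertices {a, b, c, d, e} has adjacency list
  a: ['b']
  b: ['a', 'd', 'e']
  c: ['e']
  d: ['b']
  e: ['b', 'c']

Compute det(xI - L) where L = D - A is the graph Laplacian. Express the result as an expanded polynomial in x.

x^5 - 8x^4 + 20x^3 - 18x^2 + 5x

Reading degrees in the order [a, b, c, d, e] gives [1, 3, 1, 1, 2]; set D = diag(1, 3, 1, 1, 2) and form L = D - A. L has integer entries, so p(x) = det(xI - L) has integer coefficients. Expanding the determinant yields x^5 - 8x^4 + 20x^3 - 18x^2 + 5x. The coefficient of x^4 equals -trace(L) = -8, matching the sum of degrees. There is one zero in the spectrum, matching the 1 component.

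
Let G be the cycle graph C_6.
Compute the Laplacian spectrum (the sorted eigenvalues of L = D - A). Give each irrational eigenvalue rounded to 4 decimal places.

[0, 1, 1, 3, 3, 4]

The graph has 6 vertices and degree multiset [2, 2, 2, 2, 2, 2]; D is the diagonal matrix of degrees and L = D - A. Diagonalising L (or applying a numerical eigensolver to the 6x6 matrix) gives the spectrum above. The largest eigenvalue, 4, is at most the vertex count 6.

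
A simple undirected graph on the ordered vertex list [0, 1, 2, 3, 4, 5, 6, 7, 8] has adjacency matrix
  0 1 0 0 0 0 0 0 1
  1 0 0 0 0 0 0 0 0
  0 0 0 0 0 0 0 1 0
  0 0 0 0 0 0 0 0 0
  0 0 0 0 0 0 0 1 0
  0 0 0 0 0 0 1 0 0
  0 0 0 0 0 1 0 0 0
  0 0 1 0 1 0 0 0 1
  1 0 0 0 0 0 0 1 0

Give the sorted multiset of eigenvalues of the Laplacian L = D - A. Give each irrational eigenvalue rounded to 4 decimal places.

Reading degrees in the order [0, 1, 2, 3, 4, 5, 6, 7, 8] gives [2, 1, 1, 0, 1, 1, 1, 3, 2]; set D = diag(2, 1, 1, 0, 1, 1, 1, 3, 2) and form L = D - A. Diagonalising L (or applying a numerical eigensolver to the 9x9 matrix) gives the spectrum above. The 3 zero eigenvalues correspond to the 3 connected components. There are 3 zeros in the spectrum, matching the 3 components.

[0, 0, 0, 0.3249, 1, 1.4608, 2, 3, 4.2143]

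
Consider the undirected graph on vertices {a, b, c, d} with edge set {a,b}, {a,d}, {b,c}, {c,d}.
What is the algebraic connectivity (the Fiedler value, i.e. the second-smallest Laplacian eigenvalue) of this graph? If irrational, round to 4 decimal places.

With the vertex order [a, b, c, d], the degrees are [2, 2, 2, 2], giving D = diag(2, 2, 2, 2) and L = D - A. Computing the eigenvalues of L and sorting gives [0, 2, 2, 4]. The Fiedler value lambda_2 = 2 is strictly positive, so the graph is connected.

2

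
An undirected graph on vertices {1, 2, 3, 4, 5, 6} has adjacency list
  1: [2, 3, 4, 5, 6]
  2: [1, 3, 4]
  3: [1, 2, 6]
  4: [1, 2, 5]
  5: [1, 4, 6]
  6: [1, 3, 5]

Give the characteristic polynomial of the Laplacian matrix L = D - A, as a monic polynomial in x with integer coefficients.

With the vertex order [1, 2, 3, 4, 5, 6], the degrees are [5, 3, 3, 3, 3, 3], giving D = diag(5, 3, 3, 3, 3, 3) and L = D - A. Computing det(xI - L) by cofactor expansion (or equivalently via sum-over-permutations) gives x^6 - 20x^5 + 155x^4 - 580x^3 + 1045x^2 - 726x. The constant term is 0 because L is singular (the all-ones vector lies in its kernel). By the matrix-tree theorem the graph has (1/6) * product of the nonzero eigenvalues = 121 spanning trees.

x^6 - 20x^5 + 155x^4 - 580x^3 + 1045x^2 - 726x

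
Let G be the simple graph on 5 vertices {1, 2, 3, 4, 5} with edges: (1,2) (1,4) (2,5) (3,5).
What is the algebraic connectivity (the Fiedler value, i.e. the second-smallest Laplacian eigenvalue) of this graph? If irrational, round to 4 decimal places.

Reading degrees in the order [1, 2, 3, 4, 5] gives [2, 2, 1, 1, 2]; set D = diag(2, 2, 1, 1, 2) and form L = D - A. The sorted Laplacian eigenvalues are [0, 0.3820, 1.3820, 2.6180, 3.6180]; the algebraic connectivity is the second entry, 0.3820. The largest eigenvalue, 3.6180, is at most the vertex count 5.

0.3820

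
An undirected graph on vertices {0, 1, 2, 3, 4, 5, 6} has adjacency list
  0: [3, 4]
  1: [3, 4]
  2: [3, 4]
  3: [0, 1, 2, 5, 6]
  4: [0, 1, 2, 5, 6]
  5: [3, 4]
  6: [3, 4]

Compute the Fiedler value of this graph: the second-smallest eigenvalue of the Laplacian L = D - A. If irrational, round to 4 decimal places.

With the vertex order [0, 1, 2, 3, 4, 5, 6], the degrees are [2, 2, 2, 5, 5, 2, 2], giving D = diag(2, 2, 2, 5, 5, 2, 2) and L = D - A. Computing the eigenvalues of L and sorting gives [0, 2, 2, 2, 2, 5, 7]. The Fiedler value lambda_2 = 2 is strictly positive, so the graph is connected. The eigenvalues sum to 20, which equals trace(L) = 2|E|.

2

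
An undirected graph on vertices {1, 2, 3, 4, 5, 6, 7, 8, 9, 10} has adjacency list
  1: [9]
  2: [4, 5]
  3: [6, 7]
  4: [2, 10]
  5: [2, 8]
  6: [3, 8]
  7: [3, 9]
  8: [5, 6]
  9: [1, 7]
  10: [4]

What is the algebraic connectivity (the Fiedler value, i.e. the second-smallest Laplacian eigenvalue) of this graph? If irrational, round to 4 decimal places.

0.0979

Reading degrees in the order [1, 2, 3, 4, 5, 6, 7, 8, 9, 10] gives [1, 2, 2, 2, 2, 2, 2, 2, 2, 1]; set D = diag(1, 2, 2, 2, 2, 2, 2, 2, 2, 1) and form L = D - A. The sorted Laplacian eigenvalues are [0, 0.0979, 0.3820, 0.8244, 1.3820, 2, 2.6180, 3.1756, 3.6180, 3.9021]; the algebraic connectivity is the second entry, 0.0979. The largest eigenvalue, 3.9021, is at most the vertex count 10. There is one zero in the spectrum, matching the 1 component.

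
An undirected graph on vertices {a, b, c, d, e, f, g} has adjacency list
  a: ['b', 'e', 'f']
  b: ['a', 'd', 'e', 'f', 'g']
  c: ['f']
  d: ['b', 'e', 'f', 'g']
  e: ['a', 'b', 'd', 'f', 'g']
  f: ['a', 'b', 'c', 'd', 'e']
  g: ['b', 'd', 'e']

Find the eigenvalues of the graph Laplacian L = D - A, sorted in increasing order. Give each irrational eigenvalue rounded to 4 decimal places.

[0, 0.9422, 2.6646, 4.2300, 5.8103, 6, 6.3530]

Each diagonal entry of L is the vertex degree and each off-diagonal entry is -1 where an edge is present, 0 otherwise; in the order [a, b, c, d, e, f, g] the diagonal is [3, 5, 1, 4, 5, 5, 3]. The multiplicity of 0 as a Laplacian eigenvalue equals the number of connected components. There is one zero in the spectrum, matching the 1 component. By the matrix-tree theorem the graph has (1/7) * product of the nonzero eigenvalues = 336 spanning trees.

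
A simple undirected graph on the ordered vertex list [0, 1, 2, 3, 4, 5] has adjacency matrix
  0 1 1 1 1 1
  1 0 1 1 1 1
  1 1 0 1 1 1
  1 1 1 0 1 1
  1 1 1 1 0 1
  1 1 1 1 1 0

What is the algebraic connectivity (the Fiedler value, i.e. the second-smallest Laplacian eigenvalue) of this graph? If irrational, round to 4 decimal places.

6

Each diagonal entry of L is the vertex degree and each off-diagonal entry is -1 where an edge is present, 0 otherwise; in the order [0, 1, 2, 3, 4, 5] the diagonal is [5, 5, 5, 5, 5, 5]. Computing the eigenvalues of L and sorting gives [0, 6, 6, 6, 6, 6]. The Fiedler value lambda_2 = 6 is strictly positive, so the graph is connected.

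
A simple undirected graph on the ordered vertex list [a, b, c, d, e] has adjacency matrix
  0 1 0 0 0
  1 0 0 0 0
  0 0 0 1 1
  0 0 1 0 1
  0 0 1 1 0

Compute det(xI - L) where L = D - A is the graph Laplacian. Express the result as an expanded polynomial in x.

x^5 - 8x^4 + 21x^3 - 18x^2

With the vertex order [a, b, c, d, e], the degrees are [1, 1, 2, 2, 2], giving D = diag(1, 1, 2, 2, 2) and L = D - A. Computing det(xI - L) by cofactor expansion (or equivalently via sum-over-permutations) gives x^5 - 8x^4 + 21x^3 - 18x^2. Since p(0) = det(-L) = 0, x divides p(x).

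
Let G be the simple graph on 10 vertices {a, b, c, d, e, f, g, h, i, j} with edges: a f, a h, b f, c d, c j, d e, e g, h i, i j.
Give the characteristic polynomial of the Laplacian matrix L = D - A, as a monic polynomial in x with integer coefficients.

x^10 - 18x^9 + 136x^8 - 560x^7 + 1365x^6 - 2002x^5 + 1716x^4 - 792x^3 + 165x^2 - 10x

With the vertex order [a, b, c, d, e, f, g, h, i, j], the degrees are [2, 1, 2, 2, 2, 2, 1, 2, 2, 2], giving D = diag(2, 1, 2, 2, 2, 2, 1, 2, 2, 2) and L = D - A. L has integer entries, so p(x) = det(xI - L) has integer coefficients. Expanding the determinant yields x^10 - 18x^9 + 136x^8 - 560x^7 + 1365x^6 - 2002x^5 + 1716x^4 - 792x^3 + 165x^2 - 10x. The constant term is 0 because L is singular (the all-ones vector lies in its kernel). By the matrix-tree theorem the graph has (1/10) * product of the nonzero eigenvalues = 1 spanning tree.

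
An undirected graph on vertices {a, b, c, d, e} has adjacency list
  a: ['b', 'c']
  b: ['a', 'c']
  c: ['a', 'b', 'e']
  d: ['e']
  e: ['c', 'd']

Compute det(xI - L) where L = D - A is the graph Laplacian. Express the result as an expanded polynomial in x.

Reading degrees in the order [a, b, c, d, e] gives [2, 2, 3, 1, 2]; set D = diag(2, 2, 3, 1, 2) and form L = D - A. L has integer entries, so p(x) = det(xI - L) has integer coefficients. Expanding the determinant yields x^5 - 10x^4 + 34x^3 - 44x^2 + 15x. Since p(0) = det(-L) = 0, x divides p(x). There is one zero in the spectrum, matching the 1 component. By the matrix-tree theorem the graph has (1/5) * product of the nonzero eigenvalues = 3 spanning trees.

x^5 - 10x^4 + 34x^3 - 44x^2 + 15x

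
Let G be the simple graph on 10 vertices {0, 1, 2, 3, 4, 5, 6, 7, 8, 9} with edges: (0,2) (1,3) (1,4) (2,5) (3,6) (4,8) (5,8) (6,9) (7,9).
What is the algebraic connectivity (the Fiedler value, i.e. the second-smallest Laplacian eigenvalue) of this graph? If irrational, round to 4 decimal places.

0.0979

With the vertex order [0, 1, 2, 3, 4, 5, 6, 7, 8, 9], the degrees are [1, 2, 2, 2, 2, 2, 2, 1, 2, 2], giving D = diag(1, 2, 2, 2, 2, 2, 2, 1, 2, 2) and L = D - A. The smallest Laplacian eigenvalue is always 0. The next one, lambda_2 = 0.0979, measures how hard the graph is to disconnect: larger values mean better connectivity. The eigenvalues sum to 18, which equals trace(L) = 2|E|.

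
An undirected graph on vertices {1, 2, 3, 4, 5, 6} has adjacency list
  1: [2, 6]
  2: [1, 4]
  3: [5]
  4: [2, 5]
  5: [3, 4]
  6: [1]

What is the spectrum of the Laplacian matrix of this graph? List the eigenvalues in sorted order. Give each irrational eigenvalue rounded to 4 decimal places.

Each diagonal entry of L is the vertex degree and each off-diagonal entry is -1 where an edge is present, 0 otherwise; in the order [1, 2, 3, 4, 5, 6] the diagonal is [2, 2, 1, 2, 2, 1]. Since every row of L sums to 0, the all-ones vector is in the kernel and 0 is an eigenvalue. The single zero eigenvalue shows the graph is connected. By the matrix-tree theorem the graph has (1/6) * product of the nonzero eigenvalues = 1 spanning tree. The eigenvalues sum to 10, which equals trace(L) = 2|E|.

[0, 0.2679, 1, 2, 3, 3.7321]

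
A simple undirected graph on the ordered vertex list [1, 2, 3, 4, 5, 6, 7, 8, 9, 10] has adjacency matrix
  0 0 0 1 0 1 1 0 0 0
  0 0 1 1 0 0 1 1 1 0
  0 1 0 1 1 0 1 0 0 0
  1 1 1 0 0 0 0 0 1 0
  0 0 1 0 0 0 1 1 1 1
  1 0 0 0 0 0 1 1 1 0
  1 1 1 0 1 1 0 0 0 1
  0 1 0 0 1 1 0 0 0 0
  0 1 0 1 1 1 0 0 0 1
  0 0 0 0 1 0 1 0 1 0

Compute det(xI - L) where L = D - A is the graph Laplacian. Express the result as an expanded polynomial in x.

Each diagonal entry of L is the vertex degree and each off-diagonal entry is -1 where an edge is present, 0 otherwise; in the order [1, 2, 3, 4, 5, 6, 7, 8, 9, 10] the diagonal is [3, 5, 4, 4, 5, 4, 6, 3, 5, 3]. L has integer entries, so p(x) = det(xI - L) has integer coefficients. Expanding the determinant yields x^10 - 42x^9 + 768x^8 - 8020x^7 + 52676x^6 - 225528x^5 + 629065x^4 - 1101854x^3 + 1099534x^2 - 476310x. Since p(0) = det(-L) = 0, x divides p(x). The eigenvalues sum to 42, which equals trace(L) = 2|E|.

x^10 - 42x^9 + 768x^8 - 8020x^7 + 52676x^6 - 225528x^5 + 629065x^4 - 1101854x^3 + 1099534x^2 - 476310x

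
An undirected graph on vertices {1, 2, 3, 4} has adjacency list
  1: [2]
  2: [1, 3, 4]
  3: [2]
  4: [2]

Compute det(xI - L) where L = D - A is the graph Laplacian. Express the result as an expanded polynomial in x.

Reading degrees in the order [1, 2, 3, 4] gives [1, 3, 1, 1]; set D = diag(1, 3, 1, 1) and form L = D - A. Computing det(xI - L) by cofactor expansion (or equivalently via sum-over-permutations) gives x^4 - 6x^3 + 9x^2 - 4x. The constant term is 0 because L is singular (the all-ones vector lies in its kernel). By the matrix-tree theorem the graph has (1/4) * product of the nonzero eigenvalues = 1 spanning tree. The eigenvalues sum to 6, which equals trace(L) = 2|E|.

x^4 - 6x^3 + 9x^2 - 4x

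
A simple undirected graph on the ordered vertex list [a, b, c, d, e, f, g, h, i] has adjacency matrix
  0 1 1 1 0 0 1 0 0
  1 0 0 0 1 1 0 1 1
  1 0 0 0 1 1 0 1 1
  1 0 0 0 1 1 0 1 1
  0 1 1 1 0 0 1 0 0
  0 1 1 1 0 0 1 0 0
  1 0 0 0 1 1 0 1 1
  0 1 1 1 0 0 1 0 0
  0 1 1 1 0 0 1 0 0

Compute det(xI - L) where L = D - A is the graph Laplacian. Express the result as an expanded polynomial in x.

Each diagonal entry of L is the vertex degree and each off-diagonal entry is -1 where an edge is present, 0 otherwise; in the order [a, b, c, d, e, f, g, h, i] the diagonal is [4, 5, 5, 5, 4, 4, 5, 4, 4]. Computing det(xI - L) by cofactor expansion (or equivalently via sum-over-permutations) gives x^9 - 40x^8 + 690x^7 - 6720x^6 + 40485x^5 - 154704x^4 + 366560x^3 - 492800x^2 + 288000x. The coefficient of x^8 equals -trace(L) = -40, matching the sum of degrees. There is one zero in the spectrum, matching the 1 component.

x^9 - 40x^8 + 690x^7 - 6720x^6 + 40485x^5 - 154704x^4 + 366560x^3 - 492800x^2 + 288000x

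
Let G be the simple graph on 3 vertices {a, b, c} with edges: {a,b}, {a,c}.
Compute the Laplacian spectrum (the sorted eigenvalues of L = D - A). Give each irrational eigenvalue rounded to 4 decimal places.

[0, 1, 3]

Reading degrees in the order [a, b, c] gives [2, 1, 1]; set D = diag(2, 1, 1) and form L = D - A. Since every row of L sums to 0, the all-ones vector is in the kernel and 0 is an eigenvalue. There is one zero in the spectrum, matching the 1 component. By the matrix-tree theorem the graph has (1/3) * product of the nonzero eigenvalues = 1 spanning tree.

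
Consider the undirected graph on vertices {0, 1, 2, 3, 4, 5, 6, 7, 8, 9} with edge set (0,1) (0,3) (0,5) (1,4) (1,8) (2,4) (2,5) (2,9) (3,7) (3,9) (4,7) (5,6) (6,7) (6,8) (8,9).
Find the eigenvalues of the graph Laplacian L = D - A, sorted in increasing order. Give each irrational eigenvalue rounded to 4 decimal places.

[0, 2, 2, 2, 2, 2, 5, 5, 5, 5]

Each diagonal entry of L is the vertex degree and each off-diagonal entry is -1 where an edge is present, 0 otherwise; in the order [0, 1, 2, 3, 4, 5, 6, 7, 8, 9] the diagonal is [3, 3, 3, 3, 3, 3, 3, 3, 3, 3]. The multiplicity of 0 as a Laplacian eigenvalue equals the number of connected components.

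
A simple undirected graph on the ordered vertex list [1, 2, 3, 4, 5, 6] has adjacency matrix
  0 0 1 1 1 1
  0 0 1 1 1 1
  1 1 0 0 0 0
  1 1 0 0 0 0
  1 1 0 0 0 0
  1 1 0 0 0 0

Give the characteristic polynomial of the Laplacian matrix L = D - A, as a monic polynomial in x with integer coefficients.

Each diagonal entry of L is the vertex degree and each off-diagonal entry is -1 where an edge is present, 0 otherwise; in the order [1, 2, 3, 4, 5, 6] the diagonal is [4, 4, 2, 2, 2, 2]. The eigenvalues of L are [0, 2, 2, 2, 4, 6]; the characteristic polynomial is the product of (x - lambda_i), which multiplies out to x^6 - 16x^5 + 96x^4 - 272x^3 + 368x^2 - 192x. Since p(0) = det(-L) = 0, x divides p(x).

x^6 - 16x^5 + 96x^4 - 272x^3 + 368x^2 - 192x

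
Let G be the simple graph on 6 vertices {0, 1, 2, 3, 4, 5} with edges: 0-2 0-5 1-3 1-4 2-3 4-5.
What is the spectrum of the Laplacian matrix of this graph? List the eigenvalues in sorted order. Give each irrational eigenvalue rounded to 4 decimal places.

Reading degrees in the order [0, 1, 2, 3, 4, 5] gives [2, 2, 2, 2, 2, 2]; set D = diag(2, 2, 2, 2, 2, 2) and form L = D - A. L is symmetric positive semidefinite, so every eigenvalue is real and nonnegative. The single zero eigenvalue shows the graph is connected. The eigenvalues sum to 12, which equals trace(L) = 2|E|.

[0, 1, 1, 3, 3, 4]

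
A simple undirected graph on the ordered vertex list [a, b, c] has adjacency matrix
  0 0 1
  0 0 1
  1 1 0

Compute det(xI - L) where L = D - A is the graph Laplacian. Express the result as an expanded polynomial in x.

x^3 - 4x^2 + 3x

Each diagonal entry of L is the vertex degree and each off-diagonal entry is -1 where an edge is present, 0 otherwise; in the order [a, b, c] the diagonal is [1, 1, 2]. L has integer entries, so p(x) = det(xI - L) has integer coefficients. Expanding the determinant yields x^3 - 4x^2 + 3x. The constant term is 0 because L is singular (the all-ones vector lies in its kernel). By the matrix-tree theorem the graph has (1/3) * product of the nonzero eigenvalues = 1 spanning tree. The eigenvalues sum to 4, which equals trace(L) = 2|E|.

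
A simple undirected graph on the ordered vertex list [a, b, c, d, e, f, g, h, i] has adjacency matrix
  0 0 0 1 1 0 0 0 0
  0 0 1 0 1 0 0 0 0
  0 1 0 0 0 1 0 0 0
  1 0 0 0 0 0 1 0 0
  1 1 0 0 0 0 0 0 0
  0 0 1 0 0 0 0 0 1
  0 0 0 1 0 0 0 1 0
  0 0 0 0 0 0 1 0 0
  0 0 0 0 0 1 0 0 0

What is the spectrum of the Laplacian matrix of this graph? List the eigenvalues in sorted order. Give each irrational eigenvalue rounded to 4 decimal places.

[0, 0.1206, 0.4679, 1, 1.6527, 2.3473, 3, 3.5321, 3.8794]

Reading degrees in the order [a, b, c, d, e, f, g, h, i] gives [2, 2, 2, 2, 2, 2, 2, 1, 1]; set D = diag(2, 2, 2, 2, 2, 2, 2, 1, 1) and form L = D - A. L is symmetric positive semidefinite, so every eigenvalue is real and nonnegative. The single zero eigenvalue shows the graph is connected. There is one zero in the spectrum, matching the 1 component. The largest eigenvalue, 3.8794, is at most the vertex count 9.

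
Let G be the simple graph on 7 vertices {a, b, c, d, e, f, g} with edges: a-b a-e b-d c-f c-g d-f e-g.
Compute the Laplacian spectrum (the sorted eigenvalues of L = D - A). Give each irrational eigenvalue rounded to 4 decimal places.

Reading degrees in the order [a, b, c, d, e, f, g] gives [2, 2, 2, 2, 2, 2, 2]; set D = diag(2, 2, 2, 2, 2, 2, 2) and form L = D - A. The multiplicity of 0 as a Laplacian eigenvalue equals the number of connected components. The single zero eigenvalue shows the graph is connected. There is one zero in the spectrum, matching the 1 component. The eigenvalues sum to 14, which equals trace(L) = 2|E|.

[0, 0.7530, 0.7530, 2.4450, 2.4450, 3.8019, 3.8019]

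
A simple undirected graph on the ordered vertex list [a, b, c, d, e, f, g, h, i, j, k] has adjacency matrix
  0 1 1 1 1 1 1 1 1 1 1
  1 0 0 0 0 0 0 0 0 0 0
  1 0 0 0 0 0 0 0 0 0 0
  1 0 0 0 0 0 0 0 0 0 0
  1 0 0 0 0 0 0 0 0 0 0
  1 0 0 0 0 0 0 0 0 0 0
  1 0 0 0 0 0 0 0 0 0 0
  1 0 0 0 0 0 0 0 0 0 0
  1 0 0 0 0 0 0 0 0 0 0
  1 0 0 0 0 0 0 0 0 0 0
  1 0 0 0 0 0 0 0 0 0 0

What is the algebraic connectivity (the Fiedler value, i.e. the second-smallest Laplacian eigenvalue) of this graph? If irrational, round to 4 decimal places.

1

Each diagonal entry of L is the vertex degree and each off-diagonal entry is -1 where an edge is present, 0 otherwise; in the order [a, b, c, d, e, f, g, h, i, j, k] the diagonal is [10, 1, 1, 1, 1, 1, 1, 1, 1, 1, 1]. The smallest Laplacian eigenvalue is always 0. The next one, lambda_2 = 1, measures how hard the graph is to disconnect: larger values mean better connectivity. The eigenvalues sum to 20, which equals trace(L) = 2|E|.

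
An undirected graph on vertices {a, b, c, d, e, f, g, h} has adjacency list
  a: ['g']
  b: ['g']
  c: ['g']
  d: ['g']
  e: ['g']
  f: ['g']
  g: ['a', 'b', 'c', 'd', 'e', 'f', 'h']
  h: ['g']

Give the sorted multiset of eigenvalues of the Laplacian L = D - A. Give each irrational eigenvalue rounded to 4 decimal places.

[0, 1, 1, 1, 1, 1, 1, 8]

Each diagonal entry of L is the vertex degree and each off-diagonal entry is -1 where an edge is present, 0 otherwise; in the order [a, b, c, d, e, f, g, h] the diagonal is [1, 1, 1, 1, 1, 1, 7, 1]. L is symmetric positive semidefinite, so every eigenvalue is real and nonnegative. The single zero eigenvalue shows the graph is connected.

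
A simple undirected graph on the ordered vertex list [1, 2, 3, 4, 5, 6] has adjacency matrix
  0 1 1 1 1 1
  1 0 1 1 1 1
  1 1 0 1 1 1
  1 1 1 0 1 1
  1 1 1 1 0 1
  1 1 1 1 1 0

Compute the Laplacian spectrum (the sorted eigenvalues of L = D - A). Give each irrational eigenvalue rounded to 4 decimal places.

Reading degrees in the order [1, 2, 3, 4, 5, 6] gives [5, 5, 5, 5, 5, 5]; set D = diag(5, 5, 5, 5, 5, 5) and form L = D - A. Since every row of L sums to 0, the all-ones vector is in the kernel and 0 is an eigenvalue. The single zero eigenvalue shows the graph is connected.

[0, 6, 6, 6, 6, 6]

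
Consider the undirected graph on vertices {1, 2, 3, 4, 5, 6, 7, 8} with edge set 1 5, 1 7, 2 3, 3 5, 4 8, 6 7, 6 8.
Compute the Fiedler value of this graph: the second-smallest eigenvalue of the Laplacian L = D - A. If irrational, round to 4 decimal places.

0.1522

With the vertex order [1, 2, 3, 4, 5, 6, 7, 8], the degrees are [2, 1, 2, 1, 2, 2, 2, 2], giving D = diag(2, 1, 2, 1, 2, 2, 2, 2) and L = D - A. The sorted Laplacian eigenvalues are [0, 0.1522, 0.5858, 1.2346, 2, 2.7654, 3.4142, 3.8478]; the algebraic connectivity is the second entry, 0.1522. By the matrix-tree theorem the graph has (1/8) * product of the nonzero eigenvalues = 1 spanning tree.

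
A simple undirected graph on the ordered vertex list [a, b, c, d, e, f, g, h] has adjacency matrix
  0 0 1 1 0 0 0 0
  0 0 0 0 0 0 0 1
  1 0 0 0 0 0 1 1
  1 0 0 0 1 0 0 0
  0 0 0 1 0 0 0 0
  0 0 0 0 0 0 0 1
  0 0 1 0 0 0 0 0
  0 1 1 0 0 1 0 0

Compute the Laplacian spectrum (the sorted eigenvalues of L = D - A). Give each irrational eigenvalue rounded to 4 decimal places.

[0, 0.2243, 0.5858, 1, 1.4108, 2.7237, 3.4142, 4.6412]

Reading degrees in the order [a, b, c, d, e, f, g, h] gives [2, 1, 3, 2, 1, 1, 1, 3]; set D = diag(2, 1, 3, 2, 1, 1, 1, 3) and form L = D - A. L is symmetric positive semidefinite, so every eigenvalue is real and nonnegative. The largest eigenvalue, 4.6412, is at most the vertex count 8. The eigenvalues sum to 14, which equals trace(L) = 2|E|.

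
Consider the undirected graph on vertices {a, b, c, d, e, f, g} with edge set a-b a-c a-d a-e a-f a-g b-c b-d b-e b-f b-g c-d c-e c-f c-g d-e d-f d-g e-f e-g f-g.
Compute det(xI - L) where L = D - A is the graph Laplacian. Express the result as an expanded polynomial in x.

With the vertex order [a, b, c, d, e, f, g], the degrees are [6, 6, 6, 6, 6, 6, 6], giving D = diag(6, 6, 6, 6, 6, 6, 6) and L = D - A. Computing det(xI - L) by cofactor expansion (or equivalently via sum-over-permutations) gives x^7 - 42x^6 + 735x^5 - 6860x^4 + 36015x^3 - 100842x^2 + 117649x. The coefficient of x^6 equals -trace(L) = -42, matching the sum of degrees. The largest eigenvalue, 7, is at most the vertex count 7. The eigenvalues sum to 42, which equals trace(L) = 2|E|.

x^7 - 42x^6 + 735x^5 - 6860x^4 + 36015x^3 - 100842x^2 + 117649x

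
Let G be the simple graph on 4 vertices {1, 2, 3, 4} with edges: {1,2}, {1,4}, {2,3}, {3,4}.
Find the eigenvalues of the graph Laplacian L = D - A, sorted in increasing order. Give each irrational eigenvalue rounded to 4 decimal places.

[0, 2, 2, 4]

Each diagonal entry of L is the vertex degree and each off-diagonal entry is -1 where an edge is present, 0 otherwise; in the order [1, 2, 3, 4] the diagonal is [2, 2, 2, 2]. L is symmetric positive semidefinite, so every eigenvalue is real and nonnegative. The single zero eigenvalue shows the graph is connected.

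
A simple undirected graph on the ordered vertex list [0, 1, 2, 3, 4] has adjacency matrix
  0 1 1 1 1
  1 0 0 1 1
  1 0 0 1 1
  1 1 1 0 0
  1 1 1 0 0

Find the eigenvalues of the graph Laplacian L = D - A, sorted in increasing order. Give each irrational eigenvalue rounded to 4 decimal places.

[0, 3, 3, 5, 5]

With the vertex order [0, 1, 2, 3, 4], the degrees are [4, 3, 3, 3, 3], giving D = diag(4, 3, 3, 3, 3) and L = D - A. Diagonalising L (or applying a numerical eigensolver to the 5x5 matrix) gives the spectrum above.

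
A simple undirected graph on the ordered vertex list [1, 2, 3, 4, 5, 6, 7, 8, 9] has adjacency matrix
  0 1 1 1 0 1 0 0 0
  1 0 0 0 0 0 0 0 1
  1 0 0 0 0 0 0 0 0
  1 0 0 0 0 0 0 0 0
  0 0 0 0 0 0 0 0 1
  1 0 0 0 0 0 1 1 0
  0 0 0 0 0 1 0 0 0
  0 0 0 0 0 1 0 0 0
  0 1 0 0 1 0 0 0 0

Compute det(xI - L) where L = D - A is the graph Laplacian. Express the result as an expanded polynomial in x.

x^9 - 16x^8 + 101x^7 - 326x^6 + 584x^5 - 592x^4 + 329x^3 - 90x^2 + 9x

With the vertex order [1, 2, 3, 4, 5, 6, 7, 8, 9], the degrees are [4, 2, 1, 1, 1, 3, 1, 1, 2], giving D = diag(4, 2, 1, 1, 1, 3, 1, 1, 2) and L = D - A. Computing det(xI - L) by cofactor expansion (or equivalently via sum-over-permutations) gives x^9 - 16x^8 + 101x^7 - 326x^6 + 584x^5 - 592x^4 + 329x^3 - 90x^2 + 9x. The constant term is 0 because L is singular (the all-ones vector lies in its kernel). The largest eigenvalue, 5.3298, is at most the vertex count 9. There is one zero in the spectrum, matching the 1 component.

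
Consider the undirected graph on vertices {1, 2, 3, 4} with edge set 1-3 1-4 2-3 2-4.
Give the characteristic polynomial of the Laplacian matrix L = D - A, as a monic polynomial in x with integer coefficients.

x^4 - 8x^3 + 20x^2 - 16x

Reading degrees in the order [1, 2, 3, 4] gives [2, 2, 2, 2]; set D = diag(2, 2, 2, 2) and form L = D - A. Computing det(xI - L) by cofactor expansion (or equivalently via sum-over-permutations) gives x^4 - 8x^3 + 20x^2 - 16x. The coefficient of x^3 equals -trace(L) = -8, matching the sum of degrees. There is one zero in the spectrum, matching the 1 component.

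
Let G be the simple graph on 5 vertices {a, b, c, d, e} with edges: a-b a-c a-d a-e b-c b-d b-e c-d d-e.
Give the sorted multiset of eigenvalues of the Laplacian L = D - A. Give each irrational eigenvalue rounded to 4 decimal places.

[0, 3, 5, 5, 5]

Reading degrees in the order [a, b, c, d, e] gives [4, 4, 3, 4, 3]; set D = diag(4, 4, 3, 4, 3) and form L = D - A. The multiplicity of 0 as a Laplacian eigenvalue equals the number of connected components. The single zero eigenvalue shows the graph is connected. There is one zero in the spectrum, matching the 1 component.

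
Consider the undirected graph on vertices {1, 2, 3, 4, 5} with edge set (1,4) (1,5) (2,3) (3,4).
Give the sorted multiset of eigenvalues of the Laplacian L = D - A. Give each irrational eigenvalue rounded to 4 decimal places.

Each diagonal entry of L is the vertex degree and each off-diagonal entry is -1 where an edge is present, 0 otherwise; in the order [1, 2, 3, 4, 5] the diagonal is [2, 1, 2, 2, 1]. Since every row of L sums to 0, the all-ones vector is in the kernel and 0 is an eigenvalue. The eigenvalues sum to 8, which equals trace(L) = 2|E|.

[0, 0.3820, 1.3820, 2.6180, 3.6180]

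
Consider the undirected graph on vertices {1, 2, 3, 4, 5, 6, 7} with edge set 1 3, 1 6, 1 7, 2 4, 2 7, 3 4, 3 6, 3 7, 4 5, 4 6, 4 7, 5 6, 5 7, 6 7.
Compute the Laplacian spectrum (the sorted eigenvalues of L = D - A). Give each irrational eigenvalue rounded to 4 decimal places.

Reading degrees in the order [1, 2, 3, 4, 5, 6, 7] gives [3, 2, 4, 5, 3, 5, 6]; set D = diag(3, 2, 4, 5, 3, 5, 6) and form L = D - A. The multiplicity of 0 as a Laplacian eigenvalue equals the number of connected components. The single zero eigenvalue shows the graph is connected. The largest eigenvalue, 7, is at most the vertex count 7. By the matrix-tree theorem the graph has (1/7) * product of the nonzero eigenvalues = 799 spanning trees.

[0, 1.8851, 2.6972, 4.2541, 5.8608, 6.3028, 7]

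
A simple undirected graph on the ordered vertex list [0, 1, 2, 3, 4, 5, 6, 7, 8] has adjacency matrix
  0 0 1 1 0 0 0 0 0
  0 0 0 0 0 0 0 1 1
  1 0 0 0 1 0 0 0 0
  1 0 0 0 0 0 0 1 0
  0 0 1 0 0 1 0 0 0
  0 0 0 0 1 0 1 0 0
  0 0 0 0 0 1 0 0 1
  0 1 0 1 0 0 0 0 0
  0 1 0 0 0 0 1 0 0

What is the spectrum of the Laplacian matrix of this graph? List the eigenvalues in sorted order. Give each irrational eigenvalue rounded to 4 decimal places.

With the vertex order [0, 1, 2, 3, 4, 5, 6, 7, 8], the degrees are [2, 2, 2, 2, 2, 2, 2, 2, 2], giving D = diag(2, 2, 2, 2, 2, 2, 2, 2, 2) and L = D - A. Since every row of L sums to 0, the all-ones vector is in the kernel and 0 is an eigenvalue. The eigenvalues sum to 18, which equals trace(L) = 2|E|.

[0, 0.4679, 0.4679, 1.6527, 1.6527, 3, 3, 3.8794, 3.8794]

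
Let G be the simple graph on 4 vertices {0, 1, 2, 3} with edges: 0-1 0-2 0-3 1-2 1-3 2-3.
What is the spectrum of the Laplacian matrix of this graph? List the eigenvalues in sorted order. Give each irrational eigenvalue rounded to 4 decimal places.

[0, 4, 4, 4]

With the vertex order [0, 1, 2, 3], the degrees are [3, 3, 3, 3], giving D = diag(3, 3, 3, 3) and L = D - A. The multiplicity of 0 as a Laplacian eigenvalue equals the number of connected components. The largest eigenvalue, 4, is at most the vertex count 4.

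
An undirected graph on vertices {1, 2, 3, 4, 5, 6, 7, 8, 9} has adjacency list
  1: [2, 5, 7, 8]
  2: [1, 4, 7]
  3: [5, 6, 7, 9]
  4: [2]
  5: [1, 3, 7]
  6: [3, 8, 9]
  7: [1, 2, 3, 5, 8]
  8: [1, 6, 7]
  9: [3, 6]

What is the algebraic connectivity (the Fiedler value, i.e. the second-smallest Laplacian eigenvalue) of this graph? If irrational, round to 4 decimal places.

Reading degrees in the order [1, 2, 3, 4, 5, 6, 7, 8, 9] gives [4, 3, 4, 1, 3, 3, 5, 3, 2]; set D = diag(4, 3, 4, 1, 3, 3, 5, 3, 2) and form L = D - A. The sorted Laplacian eigenvalues are [0, 0.5826, 1.3650, 2.4685, 3.1087, 3.9061, 4.7547, 5.4683, 6.3460]; the algebraic connectivity is the second entry, 0.5826.

0.5826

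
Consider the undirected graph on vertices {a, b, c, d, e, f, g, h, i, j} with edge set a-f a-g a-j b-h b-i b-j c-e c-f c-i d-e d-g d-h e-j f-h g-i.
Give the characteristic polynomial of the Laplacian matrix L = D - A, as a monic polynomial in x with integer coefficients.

With the vertex order [a, b, c, d, e, f, g, h, i, j], the degrees are [3, 3, 3, 3, 3, 3, 3, 3, 3, 3], giving D = diag(3, 3, 3, 3, 3, 3, 3, 3, 3, 3) and L = D - A. L has integer entries, so p(x) = det(xI - L) has integer coefficients. Expanding the determinant yields x^10 - 30x^9 + 390x^8 - 2880x^7 + 13305x^6 - 39882x^5 + 77640x^4 - 94800x^3 + 66000x^2 - 20000x. Since p(0) = det(-L) = 0, x divides p(x).

x^10 - 30x^9 + 390x^8 - 2880x^7 + 13305x^6 - 39882x^5 + 77640x^4 - 94800x^3 + 66000x^2 - 20000x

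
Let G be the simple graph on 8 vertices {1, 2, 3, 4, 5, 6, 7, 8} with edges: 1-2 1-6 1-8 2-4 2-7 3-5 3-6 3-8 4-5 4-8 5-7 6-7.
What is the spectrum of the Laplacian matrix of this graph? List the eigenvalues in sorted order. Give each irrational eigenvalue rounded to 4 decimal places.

Each diagonal entry of L is the vertex degree and each off-diagonal entry is -1 where an edge is present, 0 otherwise; in the order [1, 2, 3, 4, 5, 6, 7, 8] the diagonal is [3, 3, 3, 3, 3, 3, 3, 3]. L is symmetric positive semidefinite, so every eigenvalue is real and nonnegative. There is one zero in the spectrum, matching the 1 component.

[0, 2, 2, 2, 4, 4, 4, 6]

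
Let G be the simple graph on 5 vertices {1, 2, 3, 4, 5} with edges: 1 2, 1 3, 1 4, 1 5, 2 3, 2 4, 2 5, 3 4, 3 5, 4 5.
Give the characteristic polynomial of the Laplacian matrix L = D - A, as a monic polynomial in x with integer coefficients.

x^5 - 20x^4 + 150x^3 - 500x^2 + 625x

With the vertex order [1, 2, 3, 4, 5], the degrees are [4, 4, 4, 4, 4], giving D = diag(4, 4, 4, 4, 4) and L = D - A. Computing det(xI - L) by cofactor expansion (or equivalently via sum-over-permutations) gives x^5 - 20x^4 + 150x^3 - 500x^2 + 625x. The constant term is 0 because L is singular (the all-ones vector lies in its kernel). There is one zero in the spectrum, matching the 1 component.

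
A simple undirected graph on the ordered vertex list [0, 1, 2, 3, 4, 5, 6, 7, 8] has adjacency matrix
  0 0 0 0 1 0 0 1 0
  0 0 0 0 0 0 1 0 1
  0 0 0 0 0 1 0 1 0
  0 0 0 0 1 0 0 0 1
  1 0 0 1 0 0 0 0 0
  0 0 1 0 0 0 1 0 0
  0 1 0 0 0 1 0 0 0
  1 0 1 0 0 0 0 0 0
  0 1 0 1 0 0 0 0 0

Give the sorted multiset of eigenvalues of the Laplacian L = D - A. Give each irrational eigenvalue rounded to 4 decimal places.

[0, 0.4679, 0.4679, 1.6527, 1.6527, 3, 3, 3.8794, 3.8794]

Each diagonal entry of L is the vertex degree and each off-diagonal entry is -1 where an edge is present, 0 otherwise; in the order [0, 1, 2, 3, 4, 5, 6, 7, 8] the diagonal is [2, 2, 2, 2, 2, 2, 2, 2, 2]. Since every row of L sums to 0, the all-ones vector is in the kernel and 0 is an eigenvalue. The eigenvalues sum to 18, which equals trace(L) = 2|E|.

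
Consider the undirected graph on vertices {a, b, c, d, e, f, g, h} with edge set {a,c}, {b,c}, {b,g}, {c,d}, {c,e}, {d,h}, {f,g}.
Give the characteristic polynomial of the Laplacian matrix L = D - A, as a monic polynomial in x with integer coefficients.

Reading degrees in the order [a, b, c, d, e, f, g, h] gives [1, 2, 4, 2, 1, 1, 2, 1]; set D = diag(1, 2, 4, 2, 1, 1, 2, 1) and form L = D - A. Computing det(xI - L) by cofactor expansion (or equivalently via sum-over-permutations) gives x^8 - 14x^7 + 75x^6 - 198x^5 + 275x^4 - 198x^3 + 67x^2 - 8x. The coefficient of x^7 equals -trace(L) = -14, matching the sum of degrees. The eigenvalues sum to 14, which equals trace(L) = 2|E|.

x^8 - 14x^7 + 75x^6 - 198x^5 + 275x^4 - 198x^3 + 67x^2 - 8x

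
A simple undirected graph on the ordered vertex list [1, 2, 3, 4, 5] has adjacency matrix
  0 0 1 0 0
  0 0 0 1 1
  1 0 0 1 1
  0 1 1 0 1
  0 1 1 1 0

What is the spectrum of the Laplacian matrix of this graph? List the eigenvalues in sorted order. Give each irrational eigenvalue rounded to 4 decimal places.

With the vertex order [1, 2, 3, 4, 5], the degrees are [1, 2, 3, 3, 3], giving D = diag(1, 2, 3, 3, 3) and L = D - A. The multiplicity of 0 as a Laplacian eigenvalue equals the number of connected components. The single zero eigenvalue shows the graph is connected. There is one zero in the spectrum, matching the 1 component.

[0, 0.8299, 2.6889, 4, 4.4812]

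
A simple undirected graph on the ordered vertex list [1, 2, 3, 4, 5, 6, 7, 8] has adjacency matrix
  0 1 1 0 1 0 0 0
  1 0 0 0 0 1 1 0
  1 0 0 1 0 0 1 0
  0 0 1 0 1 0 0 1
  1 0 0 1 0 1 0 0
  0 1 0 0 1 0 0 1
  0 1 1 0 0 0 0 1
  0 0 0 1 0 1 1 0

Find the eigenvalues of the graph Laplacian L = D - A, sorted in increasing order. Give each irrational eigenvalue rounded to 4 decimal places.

Each diagonal entry of L is the vertex degree and each off-diagonal entry is -1 where an edge is present, 0 otherwise; in the order [1, 2, 3, 4, 5, 6, 7, 8] the diagonal is [3, 3, 3, 3, 3, 3, 3, 3]. Diagonalising L (or applying a numerical eigensolver to the 8x8 matrix) gives the spectrum above. The largest eigenvalue, 6, is at most the vertex count 8. By the matrix-tree theorem the graph has (1/8) * product of the nonzero eigenvalues = 384 spanning trees.

[0, 2, 2, 2, 4, 4, 4, 6]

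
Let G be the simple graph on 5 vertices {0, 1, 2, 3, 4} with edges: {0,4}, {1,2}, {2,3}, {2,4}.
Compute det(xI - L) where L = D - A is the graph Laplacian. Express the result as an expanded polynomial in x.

x^5 - 8x^4 + 20x^3 - 18x^2 + 5x

Reading degrees in the order [0, 1, 2, 3, 4] gives [1, 1, 3, 1, 2]; set D = diag(1, 1, 3, 1, 2) and form L = D - A. L has integer entries, so p(x) = det(xI - L) has integer coefficients. Expanding the determinant yields x^5 - 8x^4 + 20x^3 - 18x^2 + 5x. The constant term is 0 because L is singular (the all-ones vector lies in its kernel). There is one zero in the spectrum, matching the 1 component.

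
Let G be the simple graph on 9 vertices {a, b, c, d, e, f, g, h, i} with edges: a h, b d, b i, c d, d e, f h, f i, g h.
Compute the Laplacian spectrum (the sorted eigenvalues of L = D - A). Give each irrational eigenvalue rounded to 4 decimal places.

With the vertex order [a, b, c, d, e, f, g, h, i], the degrees are [1, 2, 1, 3, 1, 2, 1, 3, 2], giving D = diag(1, 2, 1, 3, 1, 2, 1, 3, 2) and L = D - A. Since every row of L sums to 0, the all-ones vector is in the kernel and 0 is an eigenvalue. By the matrix-tree theorem the graph has (1/9) * product of the nonzero eigenvalues = 1 spanning tree. The eigenvalues sum to 16, which equals trace(L) = 2|E|.

[0, 0.1392, 0.6972, 1, 1, 1.7459, 3, 4.1149, 4.3028]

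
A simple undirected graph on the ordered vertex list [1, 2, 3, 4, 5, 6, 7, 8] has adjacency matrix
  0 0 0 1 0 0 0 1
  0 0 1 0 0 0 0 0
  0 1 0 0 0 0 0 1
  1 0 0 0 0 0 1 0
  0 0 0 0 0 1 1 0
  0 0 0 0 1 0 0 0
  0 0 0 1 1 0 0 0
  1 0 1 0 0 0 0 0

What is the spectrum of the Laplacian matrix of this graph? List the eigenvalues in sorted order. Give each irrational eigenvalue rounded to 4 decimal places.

With the vertex order [1, 2, 3, 4, 5, 6, 7, 8], the degrees are [2, 1, 2, 2, 2, 1, 2, 2], giving D = diag(2, 1, 2, 2, 2, 1, 2, 2) and L = D - A. L is symmetric positive semidefinite, so every eigenvalue is real and nonnegative. The eigenvalues sum to 14, which equals trace(L) = 2|E|. The largest eigenvalue, 3.8478, is at most the vertex count 8.

[0, 0.1522, 0.5858, 1.2346, 2, 2.7654, 3.4142, 3.8478]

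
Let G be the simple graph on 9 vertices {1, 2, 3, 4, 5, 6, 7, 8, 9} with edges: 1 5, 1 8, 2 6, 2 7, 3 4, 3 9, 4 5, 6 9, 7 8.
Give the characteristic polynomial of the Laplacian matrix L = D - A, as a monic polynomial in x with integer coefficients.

x^9 - 18x^8 + 135x^7 - 546x^6 + 1287x^5 - 1782x^4 + 1386x^3 - 540x^2 + 81x

Each diagonal entry of L is the vertex degree and each off-diagonal entry is -1 where an edge is present, 0 otherwise; in the order [1, 2, 3, 4, 5, 6, 7, 8, 9] the diagonal is [2, 2, 2, 2, 2, 2, 2, 2, 2]. Computing det(xI - L) by cofactor expansion (or equivalently via sum-over-permutations) gives x^9 - 18x^8 + 135x^7 - 546x^6 + 1287x^5 - 1782x^4 + 1386x^3 - 540x^2 + 81x. The constant term is 0 because L is singular (the all-ones vector lies in its kernel).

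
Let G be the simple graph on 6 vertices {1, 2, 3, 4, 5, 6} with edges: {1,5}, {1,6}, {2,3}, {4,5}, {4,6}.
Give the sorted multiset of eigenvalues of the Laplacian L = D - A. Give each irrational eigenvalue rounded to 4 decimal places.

Reading degrees in the order [1, 2, 3, 4, 5, 6] gives [2, 1, 1, 2, 2, 2]; set D = diag(2, 1, 1, 2, 2, 2) and form L = D - A. Diagonalising L (or applying a numerical eigensolver to the 6x6 matrix) gives the spectrum above. The 2 zero eigenvalues correspond to the 2 connected components. The largest eigenvalue, 4, is at most the vertex count 6.

[0, 0, 2, 2, 2, 4]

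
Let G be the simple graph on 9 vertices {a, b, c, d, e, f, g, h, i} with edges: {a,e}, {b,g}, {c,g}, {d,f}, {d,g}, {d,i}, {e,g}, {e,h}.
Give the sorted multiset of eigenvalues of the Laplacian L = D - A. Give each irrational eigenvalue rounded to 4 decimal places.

[0, 0.2679, 0.5505, 1, 1, 1, 3, 3.7321, 5.4495]

Each diagonal entry of L is the vertex degree and each off-diagonal entry is -1 where an edge is present, 0 otherwise; in the order [a, b, c, d, e, f, g, h, i] the diagonal is [1, 1, 1, 3, 3, 1, 4, 1, 1]. Since every row of L sums to 0, the all-ones vector is in the kernel and 0 is an eigenvalue. The single zero eigenvalue shows the graph is connected. There is one zero in the spectrum, matching the 1 component.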